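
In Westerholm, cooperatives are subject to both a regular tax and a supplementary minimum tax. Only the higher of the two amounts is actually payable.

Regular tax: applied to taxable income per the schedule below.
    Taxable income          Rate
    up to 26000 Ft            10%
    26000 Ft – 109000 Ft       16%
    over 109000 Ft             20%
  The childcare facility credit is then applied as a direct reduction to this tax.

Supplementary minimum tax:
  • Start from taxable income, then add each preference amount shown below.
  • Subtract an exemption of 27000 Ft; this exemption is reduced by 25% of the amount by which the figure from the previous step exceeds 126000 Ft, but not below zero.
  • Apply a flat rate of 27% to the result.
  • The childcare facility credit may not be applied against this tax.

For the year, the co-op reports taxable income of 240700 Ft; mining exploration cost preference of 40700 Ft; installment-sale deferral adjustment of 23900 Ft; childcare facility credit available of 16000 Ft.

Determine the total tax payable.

82431 Ft

Supplementary minimum tax:
  Adjusted income: 240700 Ft + 40700 Ft + 23900 Ft = 305300 Ft
  Exemption: 25% × (305300 Ft − 126000 Ft) = 44825 Ft ≥ 27000 Ft, so the exemption is fully phased out
  Base: 305300 Ft − 0 Ft = 305300 Ft
  305300 Ft × 27% = 82431 Ft

Regular tax:
  26000 Ft × 10% = 2600 Ft
  83000 Ft × 16% = 13280 Ft
  131700 Ft × 20% = 26340 Ft
  → 42220 Ft
  Less childcare facility credit 16000 Ft → 26220 Ft

82431 Ft > 26220 Ft, so the supplementary minimum tax is the binding amount.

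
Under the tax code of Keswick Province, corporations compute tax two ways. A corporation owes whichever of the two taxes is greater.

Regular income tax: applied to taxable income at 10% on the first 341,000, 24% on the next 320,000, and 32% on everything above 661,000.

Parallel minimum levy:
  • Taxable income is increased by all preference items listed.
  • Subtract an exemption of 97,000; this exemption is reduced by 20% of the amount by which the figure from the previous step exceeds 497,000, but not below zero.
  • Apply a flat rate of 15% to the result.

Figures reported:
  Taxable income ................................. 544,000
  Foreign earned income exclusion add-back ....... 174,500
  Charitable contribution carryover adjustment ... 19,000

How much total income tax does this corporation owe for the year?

103,290

Regular income tax:
  341,000 × 10% = 34,100
  203,000 × 24% = 48,720
  → 82,820

Parallel minimum levy:
  Adjusted income: 544,000 + 174,500 + 19,000 = 737,500
  Exemption: 97,000 − 20% × (737,500 − 497,000) = 97,000 − 48,100 = 48,900
  Base: 737,500 − 48,900 = 688,600
  688,600 × 15% = 103,290

103,290 > 82,820, so the parallel minimum levy is the binding amount.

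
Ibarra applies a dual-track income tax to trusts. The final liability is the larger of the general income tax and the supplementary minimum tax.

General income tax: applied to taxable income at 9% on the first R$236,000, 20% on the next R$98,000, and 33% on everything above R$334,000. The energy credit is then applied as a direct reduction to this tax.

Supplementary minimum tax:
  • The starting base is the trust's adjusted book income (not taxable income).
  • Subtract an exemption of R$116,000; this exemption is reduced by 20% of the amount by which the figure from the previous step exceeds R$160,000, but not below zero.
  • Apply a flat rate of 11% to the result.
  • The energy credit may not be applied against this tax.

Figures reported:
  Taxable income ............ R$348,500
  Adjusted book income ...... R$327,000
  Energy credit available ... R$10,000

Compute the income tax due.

General income tax:
  R$236,000 × 9% = R$21,240
  R$98,000 × 20% = R$19,600
  R$14,500 × 33% = R$4,785
  → R$45,625
  Less energy credit R$10,000 → R$35,625

Supplementary minimum tax:
  Base (adjusted book income): R$327,000
  Exemption: R$116,000 − 20% × (R$327,000 − R$160,000) = R$116,000 − R$33,400 = R$82,600
  Base: R$327,000 − R$82,600 = R$244,400
  R$244,400 × 11% = R$26,884

R$35,625 > R$26,884, so the general income tax governs.

R$35,625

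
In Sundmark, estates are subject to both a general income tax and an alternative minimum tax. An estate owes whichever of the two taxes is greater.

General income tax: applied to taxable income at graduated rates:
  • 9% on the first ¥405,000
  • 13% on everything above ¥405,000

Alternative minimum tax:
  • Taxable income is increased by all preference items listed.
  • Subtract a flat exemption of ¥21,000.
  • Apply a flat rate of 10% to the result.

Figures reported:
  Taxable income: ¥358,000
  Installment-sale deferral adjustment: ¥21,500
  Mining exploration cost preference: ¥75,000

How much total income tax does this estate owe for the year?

General income tax:
  ¥358,000 × 9% = ¥32,220

Alternative minimum tax:
  Adjusted income: ¥358,000 + ¥21,500 + ¥75,000 = ¥454,500
  Less exemption ¥21,000 → base ¥433,500
  ¥433,500 × 10% = ¥43,350

¥43,350 > ¥32,220, so the alternative minimum tax is the binding amount.

¥43,350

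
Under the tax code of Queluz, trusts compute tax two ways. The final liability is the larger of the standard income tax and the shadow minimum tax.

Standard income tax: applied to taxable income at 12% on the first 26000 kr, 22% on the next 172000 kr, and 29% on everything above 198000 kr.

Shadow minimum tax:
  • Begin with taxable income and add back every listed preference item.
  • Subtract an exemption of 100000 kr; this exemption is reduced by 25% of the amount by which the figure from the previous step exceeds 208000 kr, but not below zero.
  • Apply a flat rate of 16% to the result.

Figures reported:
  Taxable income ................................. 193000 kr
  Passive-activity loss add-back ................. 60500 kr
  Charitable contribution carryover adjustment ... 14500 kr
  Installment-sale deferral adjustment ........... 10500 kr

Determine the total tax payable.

39860 kr

Shadow minimum tax:
  Adjusted income: 193000 kr + 60500 kr + 14500 kr + 10500 kr = 278500 kr
  Exemption: 100000 kr − 25% × (278500 kr − 208000 kr) = 100000 kr − 17625 kr = 82375 kr
  Base: 278500 kr − 82375 kr = 196125 kr
  196125 kr × 16% = 31380 kr

Standard income tax:
  26000 kr × 12% = 3120 kr
  167000 kr × 22% = 36740 kr
  → 39860 kr

39860 kr > 31380 kr, so the standard income tax governs.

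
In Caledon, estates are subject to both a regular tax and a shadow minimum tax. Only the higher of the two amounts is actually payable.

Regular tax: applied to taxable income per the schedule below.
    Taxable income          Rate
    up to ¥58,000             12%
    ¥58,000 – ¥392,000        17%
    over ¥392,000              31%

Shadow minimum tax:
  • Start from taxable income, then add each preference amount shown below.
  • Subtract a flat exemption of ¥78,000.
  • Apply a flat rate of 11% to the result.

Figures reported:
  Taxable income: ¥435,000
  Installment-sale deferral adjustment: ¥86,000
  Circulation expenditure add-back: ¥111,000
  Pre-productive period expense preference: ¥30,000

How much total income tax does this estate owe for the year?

Regular tax:
  ¥58,000 × 12% = ¥6,960
  ¥334,000 × 17% = ¥56,780
  ¥43,000 × 31% = ¥13,330
  → ¥77,070

Shadow minimum tax:
  Adjusted income: ¥435,000 + ¥86,000 + ¥111,000 + ¥30,000 = ¥662,000
  Less exemption ¥78,000 → base ¥584,000
  ¥584,000 × 11% = ¥64,240

¥77,070 > ¥64,240, so the regular tax governs.

¥77,070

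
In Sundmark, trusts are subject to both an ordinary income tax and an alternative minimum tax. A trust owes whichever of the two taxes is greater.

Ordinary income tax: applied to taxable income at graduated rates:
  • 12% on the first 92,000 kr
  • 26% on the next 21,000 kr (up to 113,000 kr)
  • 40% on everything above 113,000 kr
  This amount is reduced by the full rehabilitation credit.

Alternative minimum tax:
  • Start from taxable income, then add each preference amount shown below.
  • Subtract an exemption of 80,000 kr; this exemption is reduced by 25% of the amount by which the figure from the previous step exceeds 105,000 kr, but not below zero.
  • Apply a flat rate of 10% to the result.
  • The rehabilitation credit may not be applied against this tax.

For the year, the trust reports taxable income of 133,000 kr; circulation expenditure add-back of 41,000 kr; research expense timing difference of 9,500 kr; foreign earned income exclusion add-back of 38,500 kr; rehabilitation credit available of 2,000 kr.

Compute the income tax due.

22,500 kr

Alternative minimum tax:
  Adjusted income: 133,000 kr + 41,000 kr + 9,500 kr + 38,500 kr = 222,000 kr
  Exemption: 80,000 kr − 25% × (222,000 kr − 105,000 kr) = 80,000 kr − 29,250 kr = 50,750 kr
  Base: 222,000 kr − 50,750 kr = 171,250 kr
  171,250 kr × 10% = 17,125 kr

Ordinary income tax:
  92,000 kr × 12% = 11,040 kr
  21,000 kr × 26% = 5,460 kr
  20,000 kr × 40% = 8,000 kr
  → 24,500 kr
  Less rehabilitation credit 2,000 kr → 22,500 kr

22,500 kr > 17,125 kr, so the ordinary income tax governs.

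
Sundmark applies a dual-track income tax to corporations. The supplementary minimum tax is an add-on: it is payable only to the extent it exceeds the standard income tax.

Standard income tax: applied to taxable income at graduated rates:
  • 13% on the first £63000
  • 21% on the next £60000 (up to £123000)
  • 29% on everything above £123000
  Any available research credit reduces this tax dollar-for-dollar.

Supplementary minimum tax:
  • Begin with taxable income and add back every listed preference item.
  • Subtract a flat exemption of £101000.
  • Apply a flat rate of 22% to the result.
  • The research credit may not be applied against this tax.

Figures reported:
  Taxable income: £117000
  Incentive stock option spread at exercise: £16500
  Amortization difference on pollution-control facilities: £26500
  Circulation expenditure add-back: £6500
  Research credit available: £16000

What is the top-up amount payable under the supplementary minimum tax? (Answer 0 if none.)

£10880

Standard income tax:
  £63000 × 13% = £8190
  £54000 × 21% = £11340
  → £19530
  Less research credit £16000 → £3530

Supplementary minimum tax:
  Adjusted income: £117000 + £16500 + £26500 + £6500 = £166500
  Less exemption £101000 → base £65500
  £65500 × 22% = £14410

Excess of supplementary minimum tax over standard income tax: £14410 − £3530 = £10880.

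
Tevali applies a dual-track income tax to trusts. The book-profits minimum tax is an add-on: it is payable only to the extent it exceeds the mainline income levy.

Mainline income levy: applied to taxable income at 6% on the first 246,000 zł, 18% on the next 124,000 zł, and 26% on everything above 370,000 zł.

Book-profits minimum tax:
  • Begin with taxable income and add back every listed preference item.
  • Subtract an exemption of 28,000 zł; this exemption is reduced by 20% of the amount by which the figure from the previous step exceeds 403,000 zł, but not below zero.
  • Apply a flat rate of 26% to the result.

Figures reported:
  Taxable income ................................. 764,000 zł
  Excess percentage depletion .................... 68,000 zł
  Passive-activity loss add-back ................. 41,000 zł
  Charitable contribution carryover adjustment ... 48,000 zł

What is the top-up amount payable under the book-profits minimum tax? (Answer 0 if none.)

99,940 zł

Book-profits minimum tax:
  Adjusted income: 764,000 zł + 68,000 zł + 41,000 zł + 48,000 zł = 921,000 zł
  Exemption: 20% × (921,000 zł − 403,000 zł) = 103,600 zł ≥ 28,000 zł, so the exemption is fully phased out
  Base: 921,000 zł − 0 zł = 921,000 zł
  921,000 zł × 26% = 239,460 zł

Mainline income levy:
  246,000 zł × 6% = 14,760 zł
  124,000 zł × 18% = 22,320 zł
  394,000 zł × 26% = 102,440 zł
  → 139,520 zł

Excess of book-profits minimum tax over mainline income levy: 239,460 zł − 139,520 zł = 99,940 zł.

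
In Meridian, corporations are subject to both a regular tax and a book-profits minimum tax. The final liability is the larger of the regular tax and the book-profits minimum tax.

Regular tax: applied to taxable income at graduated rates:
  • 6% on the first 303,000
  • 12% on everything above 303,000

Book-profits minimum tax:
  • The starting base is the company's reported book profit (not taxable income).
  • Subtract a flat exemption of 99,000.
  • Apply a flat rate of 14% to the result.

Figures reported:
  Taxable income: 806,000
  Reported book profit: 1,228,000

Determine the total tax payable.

158,060

Regular tax:
  303,000 × 6% = 18,180
  503,000 × 12% = 60,360
  → 78,540

Book-profits minimum tax:
  Base (reported book profit): 1,228,000
  Less exemption 99,000 → base 1,129,000
  1,129,000 × 14% = 158,060

158,060 > 78,540, so the book-profits minimum tax is the binding amount.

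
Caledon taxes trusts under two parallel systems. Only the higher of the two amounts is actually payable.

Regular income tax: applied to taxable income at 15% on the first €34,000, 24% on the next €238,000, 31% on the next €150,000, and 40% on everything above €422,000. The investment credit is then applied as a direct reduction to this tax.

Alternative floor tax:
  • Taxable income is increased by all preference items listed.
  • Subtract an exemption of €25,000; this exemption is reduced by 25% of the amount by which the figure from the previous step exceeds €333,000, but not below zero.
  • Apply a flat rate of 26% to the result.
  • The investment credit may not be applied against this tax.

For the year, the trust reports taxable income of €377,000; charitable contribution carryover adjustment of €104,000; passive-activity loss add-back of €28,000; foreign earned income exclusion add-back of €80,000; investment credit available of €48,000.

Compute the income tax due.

€153,140

Alternative floor tax:
  Adjusted income: €377,000 + €104,000 + €28,000 + €80,000 = €589,000
  Exemption: 25% × (€589,000 − €333,000) = €64,000 ≥ €25,000, so the exemption is fully phased out
  Base: €589,000 − €0 = €589,000
  €589,000 × 26% = €153,140

Regular income tax:
  €34,000 × 15% = €5,100
  €238,000 × 24% = €57,120
  €105,000 × 31% = €32,550
  → €94,770
  Less investment credit €48,000 → €46,770

€153,140 > €46,770, so the alternative floor tax is the binding amount.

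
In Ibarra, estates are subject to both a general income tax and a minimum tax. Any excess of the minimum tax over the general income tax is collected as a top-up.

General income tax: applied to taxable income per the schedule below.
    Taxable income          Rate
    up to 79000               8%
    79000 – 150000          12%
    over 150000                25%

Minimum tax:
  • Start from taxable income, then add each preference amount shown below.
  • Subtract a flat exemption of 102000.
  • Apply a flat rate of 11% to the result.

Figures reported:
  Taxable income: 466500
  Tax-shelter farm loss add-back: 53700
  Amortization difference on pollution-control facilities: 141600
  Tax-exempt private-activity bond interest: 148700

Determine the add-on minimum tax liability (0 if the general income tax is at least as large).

Minimum tax:
  Adjusted income: 466500 + 53700 + 141600 + 148700 = 810500
  Less exemption 102000 → base 708500
  708500 × 11% = 77935

General income tax:
  79000 × 8% = 6320
  71000 × 12% = 8520
  316500 × 25% = 79125
  → 93965

77935 ≤ 93965, so no add-on is due.

0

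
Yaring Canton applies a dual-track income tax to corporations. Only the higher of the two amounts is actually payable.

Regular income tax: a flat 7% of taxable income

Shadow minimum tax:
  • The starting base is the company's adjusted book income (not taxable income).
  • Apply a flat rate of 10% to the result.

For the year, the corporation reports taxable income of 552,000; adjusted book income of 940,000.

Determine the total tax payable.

94,000

Shadow minimum tax:
  Base (adjusted book income): 940,000
  940,000 × 10% = 94,000

Regular income tax:
  552,000 × 7% = 38,640

94,000 > 38,640, so the shadow minimum tax is the binding amount.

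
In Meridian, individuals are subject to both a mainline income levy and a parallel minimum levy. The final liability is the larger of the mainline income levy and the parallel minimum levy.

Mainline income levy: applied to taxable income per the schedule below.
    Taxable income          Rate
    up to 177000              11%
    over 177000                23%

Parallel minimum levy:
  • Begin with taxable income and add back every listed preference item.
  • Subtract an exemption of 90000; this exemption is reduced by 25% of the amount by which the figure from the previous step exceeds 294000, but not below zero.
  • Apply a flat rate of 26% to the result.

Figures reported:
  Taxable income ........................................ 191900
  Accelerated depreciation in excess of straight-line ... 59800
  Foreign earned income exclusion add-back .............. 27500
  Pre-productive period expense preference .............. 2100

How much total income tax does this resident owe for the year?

49738

Mainline income levy:
  177000 × 11% = 19470
  14900 × 23% = 3427
  → 22897

Parallel minimum levy:
  Adjusted income: 191900 + 59800 + 27500 + 2100 = 281300
  Exemption: 281300 ≤ 294000, so full 90000 applies
  Base: 281300 − 90000 = 191300
  191300 × 26% = 49738

49738 > 22897, so the parallel minimum levy is the binding amount.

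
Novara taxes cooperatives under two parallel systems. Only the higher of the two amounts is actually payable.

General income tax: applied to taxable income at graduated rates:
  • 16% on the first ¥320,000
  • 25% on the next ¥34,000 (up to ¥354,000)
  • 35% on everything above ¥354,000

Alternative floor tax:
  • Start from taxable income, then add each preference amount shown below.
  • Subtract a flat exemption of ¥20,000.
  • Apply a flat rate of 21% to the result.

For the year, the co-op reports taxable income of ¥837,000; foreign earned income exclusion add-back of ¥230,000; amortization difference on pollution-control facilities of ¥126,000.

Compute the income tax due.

¥246,330

General income tax:
  ¥320,000 × 16% = ¥51,200
  ¥34,000 × 25% = ¥8,500
  ¥483,000 × 35% = ¥169,050
  → ¥228,750

Alternative floor tax:
  Adjusted income: ¥837,000 + ¥230,000 + ¥126,000 = ¥1,193,000
  Less exemption ¥20,000 → base ¥1,173,000
  ¥1,173,000 × 21% = ¥246,330

¥246,330 > ¥228,750, so the alternative floor tax is the binding amount.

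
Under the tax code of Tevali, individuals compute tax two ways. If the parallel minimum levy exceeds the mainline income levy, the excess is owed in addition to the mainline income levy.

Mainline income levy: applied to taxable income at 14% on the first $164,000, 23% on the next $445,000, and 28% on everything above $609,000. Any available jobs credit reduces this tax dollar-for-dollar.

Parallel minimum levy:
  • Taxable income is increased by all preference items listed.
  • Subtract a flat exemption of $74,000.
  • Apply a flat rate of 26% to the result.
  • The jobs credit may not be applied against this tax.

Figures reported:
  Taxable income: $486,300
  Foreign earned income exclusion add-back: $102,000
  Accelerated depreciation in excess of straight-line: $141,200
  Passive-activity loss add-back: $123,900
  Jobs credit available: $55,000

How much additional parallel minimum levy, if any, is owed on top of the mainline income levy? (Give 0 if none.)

$160,555

Parallel minimum levy:
  Adjusted income: $486,300 + $102,000 + $141,200 + $123,900 = $853,400
  Less exemption $74,000 → base $779,400
  $779,400 × 26% = $202,644

Mainline income levy:
  $164,000 × 14% = $22,960
  $322,300 × 23% = $74,129
  → $97,089
  Less jobs credit $55,000 → $42,089

Excess of parallel minimum levy over mainline income levy: $202,644 − $42,089 = $160,555.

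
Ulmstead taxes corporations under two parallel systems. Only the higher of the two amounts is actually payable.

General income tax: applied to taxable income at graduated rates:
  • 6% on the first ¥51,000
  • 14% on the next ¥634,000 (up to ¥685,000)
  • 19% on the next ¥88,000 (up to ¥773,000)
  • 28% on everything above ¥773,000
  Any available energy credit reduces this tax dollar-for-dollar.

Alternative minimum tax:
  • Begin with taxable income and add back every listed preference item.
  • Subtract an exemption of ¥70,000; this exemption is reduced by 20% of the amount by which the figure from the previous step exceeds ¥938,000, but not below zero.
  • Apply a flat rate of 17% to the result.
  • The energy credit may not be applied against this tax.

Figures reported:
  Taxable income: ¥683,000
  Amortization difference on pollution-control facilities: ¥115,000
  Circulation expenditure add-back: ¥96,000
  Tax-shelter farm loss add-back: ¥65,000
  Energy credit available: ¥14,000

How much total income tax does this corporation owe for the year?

General income tax:
  ¥51,000 × 6% = ¥3,060
  ¥632,000 × 14% = ¥88,480
  → ¥91,540
  Less energy credit ¥14,000 → ¥77,540

Alternative minimum tax:
  Adjusted income: ¥683,000 + ¥115,000 + ¥96,000 + ¥65,000 = ¥959,000
  Exemption: ¥70,000 − 20% × (¥959,000 − ¥938,000) = ¥70,000 − ¥4,200 = ¥65,800
  Base: ¥959,000 − ¥65,800 = ¥893,200
  ¥893,200 × 17% = ¥151,844

¥151,844 > ¥77,540, so the alternative minimum tax is the binding amount.

¥151,844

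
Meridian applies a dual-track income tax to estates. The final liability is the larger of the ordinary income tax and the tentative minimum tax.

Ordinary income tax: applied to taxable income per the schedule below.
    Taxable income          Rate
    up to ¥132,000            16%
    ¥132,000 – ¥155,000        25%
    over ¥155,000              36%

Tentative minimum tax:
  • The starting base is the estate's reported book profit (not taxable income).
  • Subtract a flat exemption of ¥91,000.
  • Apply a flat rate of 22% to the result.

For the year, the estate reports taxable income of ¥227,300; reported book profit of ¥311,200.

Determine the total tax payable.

Tentative minimum tax:
  Base (reported book profit): ¥311,200
  Less exemption ¥91,000 → base ¥220,200
  ¥220,200 × 22% = ¥48,444

Ordinary income tax:
  ¥132,000 × 16% = ¥21,120
  ¥23,000 × 25% = ¥5,750
  ¥72,300 × 36% = ¥26,028
  → ¥52,898

¥52,898 > ¥48,444, so the ordinary income tax governs.

¥52,898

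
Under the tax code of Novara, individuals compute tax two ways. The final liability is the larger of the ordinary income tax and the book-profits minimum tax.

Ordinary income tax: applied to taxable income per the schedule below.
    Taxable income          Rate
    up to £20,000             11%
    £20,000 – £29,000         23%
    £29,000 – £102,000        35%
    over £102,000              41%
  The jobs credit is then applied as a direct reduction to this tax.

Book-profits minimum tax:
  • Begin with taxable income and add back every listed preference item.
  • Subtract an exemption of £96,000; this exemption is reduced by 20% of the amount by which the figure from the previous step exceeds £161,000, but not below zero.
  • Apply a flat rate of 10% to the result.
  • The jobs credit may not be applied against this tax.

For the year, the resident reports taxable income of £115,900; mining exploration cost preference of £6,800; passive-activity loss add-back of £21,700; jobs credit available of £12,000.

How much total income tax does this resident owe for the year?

£23,519

Ordinary income tax:
  £20,000 × 11% = £2,200
  £9,000 × 23% = £2,070
  £73,000 × 35% = £25,550
  £13,900 × 41% = £5,699
  → £35,519
  Less jobs credit £12,000 → £23,519

Book-profits minimum tax:
  Adjusted income: £115,900 + £6,800 + £21,700 = £144,400
  Exemption: £144,400 ≤ £161,000, so full £96,000 applies
  Base: £144,400 − £96,000 = £48,400
  £48,400 × 10% = £4,840

£23,519 > £4,840, so the ordinary income tax governs.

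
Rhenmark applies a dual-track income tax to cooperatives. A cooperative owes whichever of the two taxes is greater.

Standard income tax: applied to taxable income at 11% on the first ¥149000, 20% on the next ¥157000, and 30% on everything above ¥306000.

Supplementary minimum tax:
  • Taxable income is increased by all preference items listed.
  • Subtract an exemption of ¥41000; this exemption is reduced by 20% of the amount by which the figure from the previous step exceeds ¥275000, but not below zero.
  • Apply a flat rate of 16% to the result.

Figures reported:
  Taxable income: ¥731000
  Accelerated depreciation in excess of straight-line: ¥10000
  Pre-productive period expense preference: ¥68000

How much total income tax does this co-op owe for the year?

¥175290

Standard income tax:
  ¥149000 × 11% = ¥16390
  ¥157000 × 20% = ¥31400
  ¥425000 × 30% = ¥127500
  → ¥175290

Supplementary minimum tax:
  Adjusted income: ¥731000 + ¥10000 + ¥68000 = ¥809000
  Exemption: 20% × (¥809000 − ¥275000) = ¥106800 ≥ ¥41000, so the exemption is fully phased out
  Base: ¥809000 − ¥0 = ¥809000
  ¥809000 × 16% = ¥129440

¥175290 > ¥129440, so the standard income tax governs.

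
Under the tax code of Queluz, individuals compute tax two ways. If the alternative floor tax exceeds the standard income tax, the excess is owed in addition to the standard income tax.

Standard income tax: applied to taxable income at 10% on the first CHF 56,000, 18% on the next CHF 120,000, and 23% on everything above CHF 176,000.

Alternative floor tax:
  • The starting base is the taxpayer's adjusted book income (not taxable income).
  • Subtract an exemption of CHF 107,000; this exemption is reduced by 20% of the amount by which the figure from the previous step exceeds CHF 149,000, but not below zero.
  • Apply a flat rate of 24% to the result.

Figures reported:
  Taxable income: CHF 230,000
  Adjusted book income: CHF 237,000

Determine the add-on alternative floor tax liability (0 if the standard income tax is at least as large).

CHF 0

Standard income tax:
  CHF 56,000 × 10% = CHF 5,600
  CHF 120,000 × 18% = CHF 21,600
  CHF 54,000 × 23% = CHF 12,420
  → CHF 39,620

Alternative floor tax:
  Base (adjusted book income): CHF 237,000
  Exemption: CHF 107,000 − 20% × (CHF 237,000 − CHF 149,000) = CHF 107,000 − CHF 17,600 = CHF 89,400
  Base: CHF 237,000 − CHF 89,400 = CHF 147,600
  CHF 147,600 × 24% = CHF 35,424

CHF 35,424 ≤ CHF 39,620, so no add-on is due.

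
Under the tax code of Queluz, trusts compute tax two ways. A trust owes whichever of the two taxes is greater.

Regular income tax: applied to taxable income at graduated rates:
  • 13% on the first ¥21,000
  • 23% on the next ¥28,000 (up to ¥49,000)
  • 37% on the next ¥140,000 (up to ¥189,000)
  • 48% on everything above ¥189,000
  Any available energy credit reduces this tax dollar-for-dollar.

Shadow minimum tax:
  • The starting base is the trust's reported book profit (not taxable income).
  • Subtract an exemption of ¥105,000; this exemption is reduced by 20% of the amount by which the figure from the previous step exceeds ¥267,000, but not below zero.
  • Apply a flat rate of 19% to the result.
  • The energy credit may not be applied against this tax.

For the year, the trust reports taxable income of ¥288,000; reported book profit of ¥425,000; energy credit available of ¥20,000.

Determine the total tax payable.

¥88,490

Regular income tax:
  ¥21,000 × 13% = ¥2,730
  ¥28,000 × 23% = ¥6,440
  ¥140,000 × 37% = ¥51,800
  ¥99,000 × 48% = ¥47,520
  → ¥108,490
  Less energy credit ¥20,000 → ¥88,490

Shadow minimum tax:
  Base (reported book profit): ¥425,000
  Exemption: ¥105,000 − 20% × (¥425,000 − ¥267,000) = ¥105,000 − ¥31,600 = ¥73,400
  Base: ¥425,000 − ¥73,400 = ¥351,600
  ¥351,600 × 19% = ¥66,804

¥88,490 > ¥66,804, so the regular income tax governs.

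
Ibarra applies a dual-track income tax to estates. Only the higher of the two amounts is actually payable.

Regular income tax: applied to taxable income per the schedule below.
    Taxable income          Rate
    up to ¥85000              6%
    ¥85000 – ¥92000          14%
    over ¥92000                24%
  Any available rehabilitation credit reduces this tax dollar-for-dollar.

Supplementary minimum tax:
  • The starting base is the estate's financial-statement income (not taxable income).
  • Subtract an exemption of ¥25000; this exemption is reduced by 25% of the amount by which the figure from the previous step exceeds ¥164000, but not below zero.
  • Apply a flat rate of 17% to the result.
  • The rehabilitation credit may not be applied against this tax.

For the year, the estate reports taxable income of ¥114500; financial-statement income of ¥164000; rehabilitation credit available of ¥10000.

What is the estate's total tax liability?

¥23630

Supplementary minimum tax:
  Base (financial-statement income): ¥164000
  Exemption: ¥164000 ≤ ¥164000, so full ¥25000 applies
  Base: ¥164000 − ¥25000 = ¥139000
  ¥139000 × 17% = ¥23630

Regular income tax:
  ¥85000 × 6% = ¥5100
  ¥7000 × 14% = ¥980
  ¥22500 × 24% = ¥5400
  → ¥11480
  Less rehabilitation credit ¥10000 → ¥1480

¥23630 > ¥1480, so the supplementary minimum tax is the binding amount.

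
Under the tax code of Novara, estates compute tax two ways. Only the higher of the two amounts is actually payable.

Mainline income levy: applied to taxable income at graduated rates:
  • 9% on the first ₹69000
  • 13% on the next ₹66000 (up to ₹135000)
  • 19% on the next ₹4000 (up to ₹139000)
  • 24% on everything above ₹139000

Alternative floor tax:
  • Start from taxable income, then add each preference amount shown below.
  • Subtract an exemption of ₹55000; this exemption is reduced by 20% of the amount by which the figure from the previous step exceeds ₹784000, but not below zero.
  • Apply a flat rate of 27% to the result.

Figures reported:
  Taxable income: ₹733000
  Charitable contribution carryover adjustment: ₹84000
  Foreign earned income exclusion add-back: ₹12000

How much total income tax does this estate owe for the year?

Alternative floor tax:
  Adjusted income: ₹733000 + ₹84000 + ₹12000 = ₹829000
  Exemption: ₹55000 − 20% × (₹829000 − ₹784000) = ₹55000 − ₹9000 = ₹46000
  Base: ₹829000 − ₹46000 = ₹783000
  ₹783000 × 27% = ₹211410

Mainline income levy:
  ₹69000 × 9% = ₹6210
  ₹66000 × 13% = ₹8580
  ₹4000 × 19% = ₹760
  ₹594000 × 24% = ₹142560
  → ₹158110

₹211410 > ₹158110, so the alternative floor tax is the binding amount.

₹211410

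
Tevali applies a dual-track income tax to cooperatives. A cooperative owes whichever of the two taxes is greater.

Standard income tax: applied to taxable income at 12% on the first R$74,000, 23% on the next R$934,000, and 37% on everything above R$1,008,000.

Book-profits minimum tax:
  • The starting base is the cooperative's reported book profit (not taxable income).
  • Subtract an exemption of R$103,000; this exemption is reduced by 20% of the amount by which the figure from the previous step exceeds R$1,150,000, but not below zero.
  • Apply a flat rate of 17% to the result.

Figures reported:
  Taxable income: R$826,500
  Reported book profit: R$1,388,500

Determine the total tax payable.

Standard income tax:
  R$74,000 × 12% = R$8,880
  R$752,500 × 23% = R$173,075
  → R$181,955

Book-profits minimum tax:
  Base (reported book profit): R$1,388,500
  Exemption: R$103,000 − 20% × (R$1,388,500 − R$1,150,000) = R$103,000 − R$47,700 = R$55,300
  Base: R$1,388,500 − R$55,300 = R$1,333,200
  R$1,333,200 × 17% = R$226,644

R$226,644 > R$181,955, so the book-profits minimum tax is the binding amount.

R$226,644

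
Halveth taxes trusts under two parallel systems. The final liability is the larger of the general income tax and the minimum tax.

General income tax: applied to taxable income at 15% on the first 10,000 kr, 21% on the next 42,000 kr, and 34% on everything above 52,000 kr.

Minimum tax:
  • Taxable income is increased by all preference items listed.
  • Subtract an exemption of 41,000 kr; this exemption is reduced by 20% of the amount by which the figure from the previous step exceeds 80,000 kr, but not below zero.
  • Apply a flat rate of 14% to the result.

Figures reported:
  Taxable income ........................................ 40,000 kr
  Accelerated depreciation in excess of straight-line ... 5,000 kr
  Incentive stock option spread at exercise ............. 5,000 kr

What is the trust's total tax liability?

General income tax:
  10,000 kr × 15% = 1,500 kr
  30,000 kr × 21% = 6,300 kr
  → 7,800 kr

Minimum tax:
  Adjusted income: 40,000 kr + 5,000 kr + 5,000 kr = 50,000 kr
  Exemption: 50,000 kr ≤ 80,000 kr, so full 41,000 kr applies
  Base: 50,000 kr − 41,000 kr = 9,000 kr
  9,000 kr × 14% = 1,260 kr

7,800 kr > 1,260 kr, so the general income tax governs.

7,800 kr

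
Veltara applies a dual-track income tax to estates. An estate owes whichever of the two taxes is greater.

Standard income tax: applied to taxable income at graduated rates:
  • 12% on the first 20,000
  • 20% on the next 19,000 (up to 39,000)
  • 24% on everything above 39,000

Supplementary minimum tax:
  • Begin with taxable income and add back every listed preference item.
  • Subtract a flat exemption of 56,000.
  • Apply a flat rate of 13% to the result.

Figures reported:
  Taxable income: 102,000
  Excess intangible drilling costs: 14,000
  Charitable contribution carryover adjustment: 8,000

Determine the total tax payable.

Supplementary minimum tax:
  Adjusted income: 102,000 + 14,000 + 8,000 = 124,000
  Less exemption 56,000 → base 68,000
  68,000 × 13% = 8,840

Standard income tax:
  20,000 × 12% = 2,400
  19,000 × 20% = 3,800
  63,000 × 24% = 15,120
  → 21,320

21,320 > 8,840, so the standard income tax governs.

21,320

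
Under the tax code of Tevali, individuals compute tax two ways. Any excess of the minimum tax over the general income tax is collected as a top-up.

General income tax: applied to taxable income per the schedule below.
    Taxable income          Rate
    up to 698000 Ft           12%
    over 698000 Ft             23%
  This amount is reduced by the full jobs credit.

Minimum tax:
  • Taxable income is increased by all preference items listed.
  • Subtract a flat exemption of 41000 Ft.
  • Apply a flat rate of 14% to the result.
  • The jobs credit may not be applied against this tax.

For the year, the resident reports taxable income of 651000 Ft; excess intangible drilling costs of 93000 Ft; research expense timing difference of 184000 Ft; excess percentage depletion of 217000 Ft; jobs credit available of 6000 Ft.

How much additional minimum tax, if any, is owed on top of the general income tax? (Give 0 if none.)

82440 Ft

General income tax:
  651000 Ft × 12% = 78120 Ft
  Less jobs credit 6000 Ft → 72120 Ft

Minimum tax:
  Adjusted income: 651000 Ft + 93000 Ft + 184000 Ft + 217000 Ft = 1145000 Ft
  Less exemption 41000 Ft → base 1104000 Ft
  1104000 Ft × 14% = 154560 Ft

Excess of minimum tax over general income tax: 154560 Ft − 72120 Ft = 82440 Ft.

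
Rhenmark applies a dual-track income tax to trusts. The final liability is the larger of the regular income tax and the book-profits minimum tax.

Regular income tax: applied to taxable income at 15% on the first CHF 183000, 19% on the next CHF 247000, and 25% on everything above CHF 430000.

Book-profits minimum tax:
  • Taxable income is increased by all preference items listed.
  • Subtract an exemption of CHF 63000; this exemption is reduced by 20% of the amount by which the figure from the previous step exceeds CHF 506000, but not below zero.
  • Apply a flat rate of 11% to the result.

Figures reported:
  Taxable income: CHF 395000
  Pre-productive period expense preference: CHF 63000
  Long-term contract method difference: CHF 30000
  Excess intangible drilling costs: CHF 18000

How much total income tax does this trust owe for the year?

CHF 67730

Regular income tax:
  CHF 183000 × 15% = CHF 27450
  CHF 212000 × 19% = CHF 40280
  → CHF 67730

Book-profits minimum tax:
  Adjusted income: CHF 395000 + CHF 63000 + CHF 30000 + CHF 18000 = CHF 506000
  Exemption: CHF 506000 ≤ CHF 506000, so full CHF 63000 applies
  Base: CHF 506000 − CHF 63000 = CHF 443000
  CHF 443000 × 11% = CHF 48730

CHF 67730 > CHF 48730, so the regular income tax governs.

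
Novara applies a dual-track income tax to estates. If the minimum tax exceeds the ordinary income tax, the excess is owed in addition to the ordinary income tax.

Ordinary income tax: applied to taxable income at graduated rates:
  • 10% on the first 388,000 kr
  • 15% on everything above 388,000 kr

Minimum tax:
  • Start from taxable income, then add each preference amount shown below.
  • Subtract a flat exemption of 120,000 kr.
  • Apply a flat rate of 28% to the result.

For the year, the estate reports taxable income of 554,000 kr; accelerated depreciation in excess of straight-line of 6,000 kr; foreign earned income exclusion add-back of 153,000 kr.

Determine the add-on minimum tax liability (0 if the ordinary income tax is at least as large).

Ordinary income tax:
  388,000 kr × 10% = 38,800 kr
  166,000 kr × 15% = 24,900 kr
  → 63,700 kr

Minimum tax:
  Adjusted income: 554,000 kr + 6,000 kr + 153,000 kr = 713,000 kr
  Less exemption 120,000 kr → base 593,000 kr
  593,000 kr × 28% = 166,040 kr

Excess of minimum tax over ordinary income tax: 166,040 kr − 63,700 kr = 102,340 kr.

102,340 kr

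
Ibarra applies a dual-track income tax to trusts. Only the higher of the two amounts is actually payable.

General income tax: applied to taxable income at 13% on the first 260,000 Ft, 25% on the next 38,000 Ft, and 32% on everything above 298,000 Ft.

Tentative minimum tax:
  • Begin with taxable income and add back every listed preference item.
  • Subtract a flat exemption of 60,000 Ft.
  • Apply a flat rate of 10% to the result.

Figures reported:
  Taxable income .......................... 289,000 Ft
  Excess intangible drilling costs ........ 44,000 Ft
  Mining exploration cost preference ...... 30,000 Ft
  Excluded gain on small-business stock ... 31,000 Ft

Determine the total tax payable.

41,050 Ft

Tentative minimum tax:
  Adjusted income: 289,000 Ft + 44,000 Ft + 30,000 Ft + 31,000 Ft = 394,000 Ft
  Less exemption 60,000 Ft → base 334,000 Ft
  334,000 Ft × 10% = 33,400 Ft

General income tax:
  260,000 Ft × 13% = 33,800 Ft
  29,000 Ft × 25% = 7,250 Ft
  → 41,050 Ft

41,050 Ft > 33,400 Ft, so the general income tax governs.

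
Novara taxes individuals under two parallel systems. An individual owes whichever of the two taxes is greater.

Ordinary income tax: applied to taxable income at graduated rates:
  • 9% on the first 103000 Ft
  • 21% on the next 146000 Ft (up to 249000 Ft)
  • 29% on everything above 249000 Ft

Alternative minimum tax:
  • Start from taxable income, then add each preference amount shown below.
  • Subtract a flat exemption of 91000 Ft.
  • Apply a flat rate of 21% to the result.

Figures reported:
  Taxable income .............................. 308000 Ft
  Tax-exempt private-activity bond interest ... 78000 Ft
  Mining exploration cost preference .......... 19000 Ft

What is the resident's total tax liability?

65940 Ft

Alternative minimum tax:
  Adjusted income: 308000 Ft + 78000 Ft + 19000 Ft = 405000 Ft
  Less exemption 91000 Ft → base 314000 Ft
  314000 Ft × 21% = 65940 Ft

Ordinary income tax:
  103000 Ft × 9% = 9270 Ft
  146000 Ft × 21% = 30660 Ft
  59000 Ft × 29% = 17110 Ft
  → 57040 Ft

65940 Ft > 57040 Ft, so the alternative minimum tax is the binding amount.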